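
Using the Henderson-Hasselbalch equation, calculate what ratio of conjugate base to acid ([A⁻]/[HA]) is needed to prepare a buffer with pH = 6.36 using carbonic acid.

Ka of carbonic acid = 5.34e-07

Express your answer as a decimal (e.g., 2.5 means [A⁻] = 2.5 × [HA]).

pKa = -log(5.34e-07) = 6.2725. pH = pKa + log([A⁻]/[HA]), so log([A⁻]/[HA]) = pH − pKa = 6.36 − 6.2725 = 0.0875. [A⁻]/[HA] = 10^(0.0875) = 1.22

[A⁻]/[HA] = 1.22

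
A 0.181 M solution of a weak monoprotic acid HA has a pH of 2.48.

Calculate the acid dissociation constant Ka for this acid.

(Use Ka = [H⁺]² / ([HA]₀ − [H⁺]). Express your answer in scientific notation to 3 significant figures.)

[H⁺] = 10^(−pH) = 10^(−2.48) = 3.311e-03 M. For HA ⇌ H⁺ + A⁻, Ka = [H⁺][A⁻]/[HA] = [H⁺]² / ([HA]₀ − [H⁺]) = (3.311e-03)² / (0.181 − 3.311e-03) = 6.17e-05.

K_a = 6.17e-05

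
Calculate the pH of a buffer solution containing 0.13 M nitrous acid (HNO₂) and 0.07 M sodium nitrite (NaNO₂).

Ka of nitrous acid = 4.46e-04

pKa = -log(4.46e-04) = 3.35. pH = pKa + log([A⁻]/[HA]) = 3.35 + log(0.07/0.13)

pH = 3.08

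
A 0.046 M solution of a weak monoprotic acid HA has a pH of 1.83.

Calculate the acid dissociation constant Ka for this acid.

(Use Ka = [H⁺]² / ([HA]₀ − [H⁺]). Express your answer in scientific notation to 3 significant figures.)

[H⁺] = 10^(−pH) = 10^(−1.83) = 1.479e-02 M. For HA ⇌ H⁺ + A⁻, Ka = [H⁺][A⁻]/[HA] = [H⁺]² / ([HA]₀ − [H⁺]) = (1.479e-02)² / (0.046 − 1.479e-02) = 7.01e-03.

K_a = 7.01e-03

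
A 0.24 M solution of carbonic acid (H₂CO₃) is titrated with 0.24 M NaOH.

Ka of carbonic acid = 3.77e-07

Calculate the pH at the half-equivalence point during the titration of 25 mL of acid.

At half-equivalence [HA] = [A⁻], so Henderson-Hasselbalch gives pH = pKa = -log(3.77e-07) = 6.42.

pH = pKa = 6.42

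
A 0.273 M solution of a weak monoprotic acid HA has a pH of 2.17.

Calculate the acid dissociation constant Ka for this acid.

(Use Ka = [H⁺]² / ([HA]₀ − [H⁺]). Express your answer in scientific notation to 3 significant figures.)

[H⁺] = 10^(−pH) = 10^(−2.17) = 6.761e-03 M. For HA ⇌ H⁺ + A⁻, Ka = [H⁺][A⁻]/[HA] = [H⁺]² / ([HA]₀ − [H⁺]) = (6.761e-03)² / (0.273 − 6.761e-03) = 1.72e-04.

K_a = 1.72e-04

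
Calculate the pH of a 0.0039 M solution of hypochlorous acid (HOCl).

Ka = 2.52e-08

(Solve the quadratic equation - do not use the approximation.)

x² + Ka×x - Ka×C = 0. Using quadratic formula: [H⁺] = 9.9010e-06

pH = 5.00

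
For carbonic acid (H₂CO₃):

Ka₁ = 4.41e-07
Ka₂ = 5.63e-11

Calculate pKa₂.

pKa₂ = -log(Ka₂) = -log(5.63e-11) = 10.25.

pK_{a2} = 10.25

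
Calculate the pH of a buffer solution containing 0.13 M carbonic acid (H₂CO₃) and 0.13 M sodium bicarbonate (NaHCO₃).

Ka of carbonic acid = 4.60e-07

pKa = -log(4.60e-07) = 6.34. pH = pKa + log([A⁻]/[HA]) = 6.34 + log(0.13/0.13)

pH = 6.34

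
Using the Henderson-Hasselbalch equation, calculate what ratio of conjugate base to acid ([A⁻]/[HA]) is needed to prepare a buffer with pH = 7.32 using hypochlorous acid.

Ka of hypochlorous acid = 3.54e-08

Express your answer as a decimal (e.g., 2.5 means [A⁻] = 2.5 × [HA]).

pKa = -log(3.54e-08) = 7.4510. pH = pKa + log([A⁻]/[HA]), so log([A⁻]/[HA]) = pH − pKa = 7.32 − 7.4510 = -0.1310. [A⁻]/[HA] = 10^(-0.1310) = 0.740

[A⁻]/[HA] = 0.740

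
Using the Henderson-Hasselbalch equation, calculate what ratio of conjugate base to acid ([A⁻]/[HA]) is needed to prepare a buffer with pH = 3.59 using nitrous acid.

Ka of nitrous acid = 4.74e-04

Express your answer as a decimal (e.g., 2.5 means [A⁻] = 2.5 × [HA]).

pKa = -log(4.74e-04) = 3.3242. pH = pKa + log([A⁻]/[HA]), so log([A⁻]/[HA]) = pH − pKa = 3.59 − 3.3242 = 0.2658. [A⁻]/[HA] = 10^(0.2658) = 1.84

[A⁻]/[HA] = 1.84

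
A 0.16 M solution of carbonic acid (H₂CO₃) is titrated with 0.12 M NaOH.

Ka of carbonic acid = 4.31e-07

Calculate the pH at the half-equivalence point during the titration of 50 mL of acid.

At half-equivalence [HA] = [A⁻], so Henderson-Hasselbalch gives pH = pKa = -log(4.31e-07) = 6.37.

pH = pKa = 6.37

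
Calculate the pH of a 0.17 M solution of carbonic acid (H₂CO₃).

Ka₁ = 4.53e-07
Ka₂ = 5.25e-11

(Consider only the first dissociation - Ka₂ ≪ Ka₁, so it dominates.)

First dissociation dominates. From Ka₁ = [H⁺][HA⁻]/[H₂A], x² + Ka₁·x − Ka₁·C = 0 with C = 0.17 M and Ka₁ = 4.53e-07. Solving: [H⁺] = (−Ka₁ + √(Ka₁² + 4·Ka₁·C)) / 2 = 2.7728e-04 M. pH = -log(2.7728e-04) = 3.56.

pH = 3.56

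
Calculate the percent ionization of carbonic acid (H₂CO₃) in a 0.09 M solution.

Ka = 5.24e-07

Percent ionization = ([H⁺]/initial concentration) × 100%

Using Ka equilibrium: x² + Ka×x - Ka×C = 0. Solving: [H⁺] = 2.1690e-04. Percent = (2.1690e-04/0.09) × 100

Percent ionization = 0.241%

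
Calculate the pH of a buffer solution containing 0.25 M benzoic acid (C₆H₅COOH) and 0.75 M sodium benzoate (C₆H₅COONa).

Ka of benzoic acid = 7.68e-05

pKa = -log(7.68e-05) = 4.11. pH = pKa + log([A⁻]/[HA]) = 4.11 + log(0.75/0.25)

pH = 4.59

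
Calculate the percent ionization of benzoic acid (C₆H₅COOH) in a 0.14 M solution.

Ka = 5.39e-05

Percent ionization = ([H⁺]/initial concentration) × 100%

Using Ka equilibrium: x² + Ka×x - Ka×C = 0. Solving: [H⁺] = 2.7202e-03. Percent = (2.7202e-03/0.14) × 100

Percent ionization = 1.94%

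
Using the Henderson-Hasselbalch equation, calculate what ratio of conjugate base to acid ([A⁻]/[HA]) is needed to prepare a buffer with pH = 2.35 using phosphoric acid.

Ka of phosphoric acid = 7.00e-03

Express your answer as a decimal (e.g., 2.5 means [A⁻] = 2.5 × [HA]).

pKa = -log(7.00e-03) = 2.1549. pH = pKa + log([A⁻]/[HA]), so log([A⁻]/[HA]) = pH − pKa = 2.35 − 2.1549 = 0.1951. [A⁻]/[HA] = 10^(0.1951) = 1.57

[A⁻]/[HA] = 1.57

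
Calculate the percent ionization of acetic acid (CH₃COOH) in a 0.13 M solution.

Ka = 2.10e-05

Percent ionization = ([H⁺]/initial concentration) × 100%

Using Ka equilibrium: x² + Ka×x - Ka×C = 0. Solving: [H⁺] = 1.6418e-03. Percent = (1.6418e-03/0.13) × 100

Percent ionization = 1.26%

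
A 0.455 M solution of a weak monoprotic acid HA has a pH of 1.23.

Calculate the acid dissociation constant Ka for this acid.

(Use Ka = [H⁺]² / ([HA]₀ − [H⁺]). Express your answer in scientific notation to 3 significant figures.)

[H⁺] = 10^(−pH) = 10^(−1.23) = 5.888e-02 M. For HA ⇌ H⁺ + A⁻, Ka = [H⁺][A⁻]/[HA] = [H⁺]² / ([HA]₀ − [H⁺]) = (5.888e-02)² / (0.455 − 5.888e-02) = 8.75e-03.

K_a = 8.75e-03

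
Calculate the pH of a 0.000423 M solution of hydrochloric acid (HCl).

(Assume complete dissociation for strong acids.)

[H⁺] = 0.000423 M for strong acid. pH = -log[H⁺] = -log(0.000423)

pH = 3.37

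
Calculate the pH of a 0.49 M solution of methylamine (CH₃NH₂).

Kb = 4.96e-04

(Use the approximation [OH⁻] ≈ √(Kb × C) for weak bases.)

[OH⁻] = √(Kb × C) = √(4.96e-04 × 0.49) = 1.5590e-02. pOH = 1.81, pH = 14 - pOH

pH = 12.19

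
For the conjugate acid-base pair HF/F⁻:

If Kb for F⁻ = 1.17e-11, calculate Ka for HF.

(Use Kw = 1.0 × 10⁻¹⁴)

For a conjugate pair Ka × Kb = Kw, so Ka = Kw/Kb = 1.0 × 10⁻¹⁴ / 1.17e-11 = 8.55e-04.

K_a = 8.55e-04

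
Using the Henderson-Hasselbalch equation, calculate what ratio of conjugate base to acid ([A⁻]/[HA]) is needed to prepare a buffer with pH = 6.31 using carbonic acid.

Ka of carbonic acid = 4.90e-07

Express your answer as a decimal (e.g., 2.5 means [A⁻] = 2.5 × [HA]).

pKa = -log(4.90e-07) = 6.3098. pH = pKa + log([A⁻]/[HA]), so log([A⁻]/[HA]) = pH − pKa = 6.31 − 6.3098 = 0.0002. [A⁻]/[HA] = 10^(0.0002) = 1.00

[A⁻]/[HA] = 1.00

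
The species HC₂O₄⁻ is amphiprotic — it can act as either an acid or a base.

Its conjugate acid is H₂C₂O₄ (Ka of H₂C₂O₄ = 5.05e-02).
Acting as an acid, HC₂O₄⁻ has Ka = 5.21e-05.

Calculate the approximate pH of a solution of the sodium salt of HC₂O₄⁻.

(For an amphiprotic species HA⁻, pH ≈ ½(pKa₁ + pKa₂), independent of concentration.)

pKa₁ = -log(5.05e-02) = 1.30; pKa₂ = -log(5.21e-05) = 4.28. For an amphiprotic species, pH ≈ ½(pKa₁ + pKa₂) = ½(1.30 + 4.28) = 2.79.

pH = 2.79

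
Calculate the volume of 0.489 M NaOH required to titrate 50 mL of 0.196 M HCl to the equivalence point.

At equivalence: moles acid = moles base. moles HCl = 0.196 × 50/1000 = 0.0098 mol. V_base = moles / 0.489 × 1000 = 20.0 mL.

V_{base} = 20.0 mL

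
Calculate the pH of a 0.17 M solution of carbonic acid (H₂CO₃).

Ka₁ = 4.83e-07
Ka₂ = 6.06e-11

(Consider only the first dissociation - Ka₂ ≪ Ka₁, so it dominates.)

First dissociation dominates. From Ka₁ = [H⁺][HA⁻]/[H₂A], x² + Ka₁·x − Ka₁·C = 0 with C = 0.17 M and Ka₁ = 4.83e-07. Solving: [H⁺] = (−Ka₁ + √(Ka₁² + 4·Ka₁·C)) / 2 = 2.8631e-04 M. pH = -log(2.8631e-04) = 3.54.

pH = 3.54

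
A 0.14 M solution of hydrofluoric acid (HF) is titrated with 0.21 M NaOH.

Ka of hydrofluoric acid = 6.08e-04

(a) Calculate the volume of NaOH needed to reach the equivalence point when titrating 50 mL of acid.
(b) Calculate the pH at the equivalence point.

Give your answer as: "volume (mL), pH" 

moles acid = 0.14 × 50/1000 = 0.007 mol; V_base = moles/0.21 × 1000 = 33.3 mL. At equivalence only the conjugate base is present: [A⁻] = 0.007/0.083 = 8.4000e-02 M. Kb = Kw/Ka = 1.64e-11; [OH⁻] = √(Kb × [A⁻]) = 1.1754e-06; pOH = 5.93; pH = 14 - pOH = 8.07.

V = 33.3 mL, pH = 8.07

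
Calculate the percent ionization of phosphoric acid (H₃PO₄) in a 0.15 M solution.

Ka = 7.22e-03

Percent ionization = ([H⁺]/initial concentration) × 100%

Using Ka equilibrium: x² + Ka×x - Ka×C = 0. Solving: [H⁺] = 2.9496e-02. Percent = (2.9496e-02/0.15) × 100

Percent ionization = 19.7%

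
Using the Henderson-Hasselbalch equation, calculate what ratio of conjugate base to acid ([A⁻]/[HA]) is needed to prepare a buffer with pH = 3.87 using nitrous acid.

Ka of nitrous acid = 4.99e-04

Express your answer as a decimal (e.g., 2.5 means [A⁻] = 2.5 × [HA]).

pKa = -log(4.99e-04) = 3.3019. pH = pKa + log([A⁻]/[HA]), so log([A⁻]/[HA]) = pH − pKa = 3.87 − 3.3019 = 0.5681. [A⁻]/[HA] = 10^(0.5681) = 3.70

[A⁻]/[HA] = 3.70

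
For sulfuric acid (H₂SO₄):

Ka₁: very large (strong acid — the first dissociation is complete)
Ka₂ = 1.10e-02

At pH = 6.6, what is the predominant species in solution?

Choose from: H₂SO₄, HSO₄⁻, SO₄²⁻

The first dissociation is complete, so H₂SO₄ itself is never the predominant species in water; pKa₂ = -log(1.10e-02) = 1.96. For a polyprotic acid the predominant species crosses at each pKa: below pKa_n the protonated form dominates, above it the deprotonated form does. At pH = 6.6, the predominant species is SO₄²⁻.

SO₄²⁻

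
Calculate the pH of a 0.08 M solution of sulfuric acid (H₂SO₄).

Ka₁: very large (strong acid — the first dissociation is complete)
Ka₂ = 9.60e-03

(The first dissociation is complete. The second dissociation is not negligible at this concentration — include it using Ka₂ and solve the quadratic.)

First dissociation is complete: [H⁺]₀ = [HSO₄⁻]₀ = C = 0.08 M. Second dissociation HSO₄⁻ ⇌ H⁺ + SO₄²⁻: let x = [SO₄²⁻]. Ka₂ = (C + x)·x / (C − x) = 9.60e-03 → x² + (C + Ka₂)·x − Ka₂·C = 0 → x² + 0.08960·x − 7.680e-04 = 0. x = (−0.08960 + √(0.08960² + 4 × 7.680e-04)) / 2 = 7.8786e-03 M. [H⁺] = C + x = 0.08 + 7.8786e-03 = 8.7879e-02 M. pH = -log(8.7879e-02) = 1.06.

pH = 1.06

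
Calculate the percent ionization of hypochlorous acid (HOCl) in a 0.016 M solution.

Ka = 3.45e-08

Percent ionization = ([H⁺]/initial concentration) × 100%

Using Ka equilibrium: x² + Ka×x - Ka×C = 0. Solving: [H⁺] = 2.3477e-05. Percent = (2.3477e-05/0.016) × 100

Percent ionization = 0.147%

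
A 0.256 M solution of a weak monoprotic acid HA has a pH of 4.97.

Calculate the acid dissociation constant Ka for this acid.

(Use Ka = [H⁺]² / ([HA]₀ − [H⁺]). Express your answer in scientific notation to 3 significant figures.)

[H⁺] = 10^(−pH) = 10^(−4.97) = 1.072e-05 M. For HA ⇌ H⁺ + A⁻, Ka = [H⁺][A⁻]/[HA] = [H⁺]² / ([HA]₀ − [H⁺]) = (1.072e-05)² / (0.256 − 1.072e-05) = 4.49e-10.

K_a = 4.49e-10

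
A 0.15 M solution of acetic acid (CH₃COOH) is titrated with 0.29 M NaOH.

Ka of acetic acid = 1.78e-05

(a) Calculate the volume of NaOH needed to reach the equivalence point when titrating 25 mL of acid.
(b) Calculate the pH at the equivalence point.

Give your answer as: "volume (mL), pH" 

moles acid = 0.15 × 25/1000 = 0.00375 mol; V_base = moles/0.29 × 1000 = 12.9 mL. At equivalence only the conjugate base is present: [A⁻] = 0.00375/0.038 = 9.8864e-02 M. Kb = Kw/Ka = 5.62e-10; [OH⁻] = √(Kb × [A⁻]) = 7.4526e-06; pOH = 5.13; pH = 14 - pOH = 8.87.

V = 12.9 mL, pH = 8.87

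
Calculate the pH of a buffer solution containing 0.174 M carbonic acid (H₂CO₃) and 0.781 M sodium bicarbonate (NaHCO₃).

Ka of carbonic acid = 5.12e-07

pKa = -log(5.12e-07) = 6.29. pH = pKa + log([A⁻]/[HA]) = 6.29 + log(0.781/0.174)

pH = 6.94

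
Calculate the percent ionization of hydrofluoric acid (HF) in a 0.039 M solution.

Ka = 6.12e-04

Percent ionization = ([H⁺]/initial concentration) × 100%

Using Ka equilibrium: x² + Ka×x - Ka×C = 0. Solving: [H⁺] = 4.5891e-03. Percent = (4.5891e-03/0.039) × 100

Percent ionization = 11.8%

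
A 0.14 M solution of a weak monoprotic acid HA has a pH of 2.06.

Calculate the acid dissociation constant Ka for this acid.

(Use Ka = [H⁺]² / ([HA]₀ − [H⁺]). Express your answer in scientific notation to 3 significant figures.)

[H⁺] = 10^(−pH) = 10^(−2.06) = 8.710e-03 M. For HA ⇌ H⁺ + A⁻, Ka = [H⁺][A⁻]/[HA] = [H⁺]² / ([HA]₀ − [H⁺]) = (8.710e-03)² / (0.14 − 8.710e-03) = 5.78e-04.

K_a = 5.78e-04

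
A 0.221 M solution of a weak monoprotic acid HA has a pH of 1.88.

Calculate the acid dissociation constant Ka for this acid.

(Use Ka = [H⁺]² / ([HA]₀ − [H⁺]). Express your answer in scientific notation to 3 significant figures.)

[H⁺] = 10^(−pH) = 10^(−1.88) = 1.318e-02 M. For HA ⇌ H⁺ + A⁻, Ka = [H⁺][A⁻]/[HA] = [H⁺]² / ([HA]₀ − [H⁺]) = (1.318e-02)² / (0.221 − 1.318e-02) = 8.36e-04.

K_a = 8.36e-04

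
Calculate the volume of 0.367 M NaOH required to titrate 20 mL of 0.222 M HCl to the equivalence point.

At equivalence: moles acid = moles base. moles HCl = 0.222 × 20/1000 = 0.00444 mol. V_base = moles / 0.367 × 1000 = 12.1 mL.

V_{base} = 12.1 mL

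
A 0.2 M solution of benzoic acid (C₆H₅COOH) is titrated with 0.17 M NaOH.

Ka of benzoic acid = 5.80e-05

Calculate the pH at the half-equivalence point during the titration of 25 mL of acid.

At half-equivalence [HA] = [A⁻], so Henderson-Hasselbalch gives pH = pKa = -log(5.80e-05) = 4.24.

pH = pKa = 4.24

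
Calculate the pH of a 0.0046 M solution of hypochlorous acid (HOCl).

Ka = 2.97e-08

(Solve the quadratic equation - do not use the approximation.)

x² + Ka×x - Ka×C = 0. Using quadratic formula: [H⁺] = 1.1674e-05

pH = 4.93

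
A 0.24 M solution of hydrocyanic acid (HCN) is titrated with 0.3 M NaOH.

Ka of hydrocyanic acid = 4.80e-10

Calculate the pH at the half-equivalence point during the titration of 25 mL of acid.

At half-equivalence [HA] = [A⁻], so Henderson-Hasselbalch gives pH = pKa = -log(4.80e-10) = 9.32.

pH = pKa = 9.32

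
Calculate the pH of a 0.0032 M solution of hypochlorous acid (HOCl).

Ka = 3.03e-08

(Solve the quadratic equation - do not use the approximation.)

x² + Ka×x - Ka×C = 0. Using quadratic formula: [H⁺] = 9.8317e-06

pH = 5.01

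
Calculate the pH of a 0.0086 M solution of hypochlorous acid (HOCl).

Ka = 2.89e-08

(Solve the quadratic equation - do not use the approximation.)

x² + Ka×x - Ka×C = 0. Using quadratic formula: [H⁺] = 1.5751e-05

pH = 4.80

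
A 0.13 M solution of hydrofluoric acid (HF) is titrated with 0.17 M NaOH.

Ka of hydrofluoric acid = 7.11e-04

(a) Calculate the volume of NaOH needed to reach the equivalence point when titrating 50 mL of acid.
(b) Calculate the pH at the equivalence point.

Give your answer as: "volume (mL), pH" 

moles acid = 0.13 × 50/1000 = 0.0065 mol; V_base = moles/0.17 × 1000 = 38.2 mL. At equivalence only the conjugate base is present: [A⁻] = 0.0065/0.088 = 7.3667e-02 M. Kb = Kw/Ka = 1.41e-11; [OH⁻] = √(Kb × [A⁻]) = 1.0179e-06; pOH = 5.99; pH = 14 - pOH = 8.01.

V = 38.2 mL, pH = 8.01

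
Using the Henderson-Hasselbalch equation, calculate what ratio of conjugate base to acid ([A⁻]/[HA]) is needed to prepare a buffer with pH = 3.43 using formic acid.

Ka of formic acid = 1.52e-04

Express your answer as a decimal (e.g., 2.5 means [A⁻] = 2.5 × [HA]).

pKa = -log(1.52e-04) = 3.8182. pH = pKa + log([A⁻]/[HA]), so log([A⁻]/[HA]) = pH − pKa = 3.43 − 3.8182 = -0.3882. [A⁻]/[HA] = 10^(-0.3882) = 0.409

[A⁻]/[HA] = 0.409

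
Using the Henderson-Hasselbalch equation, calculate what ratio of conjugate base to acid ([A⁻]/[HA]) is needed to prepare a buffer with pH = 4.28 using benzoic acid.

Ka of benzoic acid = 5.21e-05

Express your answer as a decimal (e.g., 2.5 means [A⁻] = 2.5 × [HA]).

pKa = -log(5.21e-05) = 4.2832. pH = pKa + log([A⁻]/[HA]), so log([A⁻]/[HA]) = pH − pKa = 4.28 − 4.2832 = -0.0032. [A⁻]/[HA] = 10^(-0.0032) = 0.993

[A⁻]/[HA] = 0.993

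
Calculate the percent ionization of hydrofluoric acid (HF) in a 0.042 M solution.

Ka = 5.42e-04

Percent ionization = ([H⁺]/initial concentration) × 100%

Using Ka equilibrium: x² + Ka×x - Ka×C = 0. Solving: [H⁺] = 4.5079e-03. Percent = (4.5079e-03/0.042) × 100

Percent ionization = 10.7%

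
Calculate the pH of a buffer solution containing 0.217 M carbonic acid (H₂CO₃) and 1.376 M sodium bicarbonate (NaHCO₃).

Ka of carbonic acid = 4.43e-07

pKa = -log(4.43e-07) = 6.35. pH = pKa + log([A⁻]/[HA]) = 6.35 + log(1.376/0.217)

pH = 7.16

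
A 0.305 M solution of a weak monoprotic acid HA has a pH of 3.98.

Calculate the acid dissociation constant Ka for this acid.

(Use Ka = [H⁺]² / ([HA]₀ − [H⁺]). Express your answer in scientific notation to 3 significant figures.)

[H⁺] = 10^(−pH) = 10^(−3.98) = 1.047e-04 M. For HA ⇌ H⁺ + A⁻, Ka = [H⁺][A⁻]/[HA] = [H⁺]² / ([HA]₀ − [H⁺]) = (1.047e-04)² / (0.305 − 1.047e-04) = 3.60e-08.

K_a = 3.60e-08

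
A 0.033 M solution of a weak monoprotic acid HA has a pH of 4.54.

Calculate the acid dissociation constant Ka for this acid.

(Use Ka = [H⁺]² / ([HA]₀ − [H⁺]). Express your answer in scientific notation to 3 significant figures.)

[H⁺] = 10^(−pH) = 10^(−4.54) = 2.884e-05 M. For HA ⇌ H⁺ + A⁻, Ka = [H⁺][A⁻]/[HA] = [H⁺]² / ([HA]₀ − [H⁺]) = (2.884e-05)² / (0.033 − 2.884e-05) = 2.52e-08.

K_a = 2.52e-08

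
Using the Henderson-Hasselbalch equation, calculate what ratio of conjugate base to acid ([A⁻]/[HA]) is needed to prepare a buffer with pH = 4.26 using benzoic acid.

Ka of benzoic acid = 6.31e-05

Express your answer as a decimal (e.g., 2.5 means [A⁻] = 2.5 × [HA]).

pKa = -log(6.31e-05) = 4.2000. pH = pKa + log([A⁻]/[HA]), so log([A⁻]/[HA]) = pH − pKa = 4.26 − 4.2000 = 0.0600. [A⁻]/[HA] = 10^(0.0600) = 1.15

[A⁻]/[HA] = 1.15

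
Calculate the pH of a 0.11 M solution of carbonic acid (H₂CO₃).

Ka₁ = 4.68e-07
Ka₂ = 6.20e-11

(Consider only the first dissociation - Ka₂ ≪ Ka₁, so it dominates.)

First dissociation dominates. From Ka₁ = [H⁺][HA⁻]/[H₂A], x² + Ka₁·x − Ka₁·C = 0 with C = 0.11 M and Ka₁ = 4.68e-07. Solving: [H⁺] = (−Ka₁ + √(Ka₁² + 4·Ka₁·C)) / 2 = 2.2666e-04 M. pH = -log(2.2666e-04) = 3.64.

pH = 3.64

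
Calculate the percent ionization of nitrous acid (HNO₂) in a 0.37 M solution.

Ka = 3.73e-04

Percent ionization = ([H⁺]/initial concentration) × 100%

Using Ka equilibrium: x² + Ka×x - Ka×C = 0. Solving: [H⁺] = 1.1563e-02. Percent = (1.1563e-02/0.37) × 100

Percent ionization = 3.13%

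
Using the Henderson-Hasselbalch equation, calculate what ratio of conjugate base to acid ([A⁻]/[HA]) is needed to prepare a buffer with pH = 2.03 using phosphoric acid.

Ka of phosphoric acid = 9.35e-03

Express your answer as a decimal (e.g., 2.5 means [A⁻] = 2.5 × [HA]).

pKa = -log(9.35e-03) = 2.0292. pH = pKa + log([A⁻]/[HA]), so log([A⁻]/[HA]) = pH − pKa = 2.03 − 2.0292 = 0.0008. [A⁻]/[HA] = 10^(0.0008) = 1.00

[A⁻]/[HA] = 1.00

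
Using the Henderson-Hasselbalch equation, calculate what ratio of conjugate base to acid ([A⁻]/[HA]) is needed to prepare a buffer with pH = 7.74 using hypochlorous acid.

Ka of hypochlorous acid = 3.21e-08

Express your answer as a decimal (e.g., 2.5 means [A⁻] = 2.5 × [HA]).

pKa = -log(3.21e-08) = 7.4935. pH = pKa + log([A⁻]/[HA]), so log([A⁻]/[HA]) = pH − pKa = 7.74 − 7.4935 = 0.2465. [A⁻]/[HA] = 10^(0.2465) = 1.76

[A⁻]/[HA] = 1.76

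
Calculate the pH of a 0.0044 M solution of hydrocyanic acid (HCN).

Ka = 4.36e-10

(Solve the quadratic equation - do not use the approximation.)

x² + Ka×x - Ka×C = 0. Using quadratic formula: [H⁺] = 1.3848e-06

pH = 5.86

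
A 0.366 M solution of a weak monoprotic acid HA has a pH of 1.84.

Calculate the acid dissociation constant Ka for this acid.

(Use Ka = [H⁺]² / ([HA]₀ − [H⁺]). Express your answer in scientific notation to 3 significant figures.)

[H⁺] = 10^(−pH) = 10^(−1.84) = 1.445e-02 M. For HA ⇌ H⁺ + A⁻, Ka = [H⁺][A⁻]/[HA] = [H⁺]² / ([HA]₀ − [H⁺]) = (1.445e-02)² / (0.366 − 1.445e-02) = 5.94e-04.

K_a = 5.94e-04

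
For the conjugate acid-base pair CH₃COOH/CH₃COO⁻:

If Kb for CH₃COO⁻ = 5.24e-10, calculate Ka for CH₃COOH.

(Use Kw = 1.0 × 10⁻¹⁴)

For a conjugate pair Ka × Kb = Kw, so Ka = Kw/Kb = 1.0 × 10⁻¹⁴ / 5.24e-10 = 1.91e-05.

K_a = 1.91e-05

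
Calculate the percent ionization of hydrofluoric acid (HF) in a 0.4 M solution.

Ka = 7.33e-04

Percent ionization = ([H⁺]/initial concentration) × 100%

Using Ka equilibrium: x² + Ka×x - Ka×C = 0. Solving: [H⁺] = 1.6761e-02. Percent = (1.6761e-02/0.4) × 100

Percent ionization = 4.19%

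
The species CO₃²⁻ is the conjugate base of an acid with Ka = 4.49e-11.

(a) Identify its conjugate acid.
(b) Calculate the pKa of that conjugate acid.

(a) The conjugate acid is formed by adding one H⁺ to CO₃²⁻, giving HCO₃⁻. (b) pKa = -log(Ka) = -log(4.49e-11) = 10.35.

Conjugate acid: HCO₃⁻; pK_a = 10.35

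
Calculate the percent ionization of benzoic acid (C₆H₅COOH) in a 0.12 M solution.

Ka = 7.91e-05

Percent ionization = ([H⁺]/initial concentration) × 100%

Using Ka equilibrium: x² + Ka×x - Ka×C = 0. Solving: [H⁺] = 3.0416e-03. Percent = (3.0416e-03/0.12) × 100

Percent ionization = 2.53%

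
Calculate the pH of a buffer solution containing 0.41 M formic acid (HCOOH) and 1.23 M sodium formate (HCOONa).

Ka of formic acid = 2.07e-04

pKa = -log(2.07e-04) = 3.68. pH = pKa + log([A⁻]/[HA]) = 3.68 + log(1.23/0.41)

pH = 4.16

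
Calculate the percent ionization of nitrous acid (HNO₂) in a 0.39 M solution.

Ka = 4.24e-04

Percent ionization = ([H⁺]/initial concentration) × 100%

Using Ka equilibrium: x² + Ka×x - Ka×C = 0. Solving: [H⁺] = 1.2649e-02. Percent = (1.2649e-02/0.39) × 100

Percent ionization = 3.24%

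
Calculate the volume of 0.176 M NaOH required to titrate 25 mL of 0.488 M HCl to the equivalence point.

At equivalence: moles acid = moles base. moles HCl = 0.488 × 25/1000 = 0.0122 mol. V_base = moles / 0.176 × 1000 = 69.3 mL.

V_{base} = 69.3 mL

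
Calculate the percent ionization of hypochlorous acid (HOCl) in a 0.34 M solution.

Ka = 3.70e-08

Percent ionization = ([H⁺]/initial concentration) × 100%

Using Ka equilibrium: x² + Ka×x - Ka×C = 0. Solving: [H⁺] = 1.1214e-04. Percent = (1.1214e-04/0.34) × 100

Percent ionization = 0.033%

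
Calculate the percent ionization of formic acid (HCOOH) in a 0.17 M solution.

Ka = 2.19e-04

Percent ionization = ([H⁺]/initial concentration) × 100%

Using Ka equilibrium: x² + Ka×x - Ka×C = 0. Solving: [H⁺] = 5.9931e-03. Percent = (5.9931e-03/0.17) × 100

Percent ionization = 3.53%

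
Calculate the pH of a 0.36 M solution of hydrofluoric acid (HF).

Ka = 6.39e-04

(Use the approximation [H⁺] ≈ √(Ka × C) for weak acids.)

[H⁺] = √(Ka × C) = √(6.39e-04 × 0.36) = 1.5167e-02. pH = -log(1.5167e-02)

pH = 1.82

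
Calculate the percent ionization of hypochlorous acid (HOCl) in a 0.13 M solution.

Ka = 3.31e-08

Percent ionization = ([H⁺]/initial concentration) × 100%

Using Ka equilibrium: x² + Ka×x - Ka×C = 0. Solving: [H⁺] = 6.5581e-05. Percent = (6.5581e-05/0.13) × 100

Percent ionization = 0.0504%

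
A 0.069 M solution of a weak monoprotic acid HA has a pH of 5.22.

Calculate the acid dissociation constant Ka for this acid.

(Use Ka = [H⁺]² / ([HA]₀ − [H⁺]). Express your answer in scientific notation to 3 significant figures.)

[H⁺] = 10^(−pH) = 10^(−5.22) = 6.026e-06 M. For HA ⇌ H⁺ + A⁻, Ka = [H⁺][A⁻]/[HA] = [H⁺]² / ([HA]₀ − [H⁺]) = (6.026e-06)² / (0.069 − 6.026e-06) = 5.26e-10.

K_a = 5.26e-10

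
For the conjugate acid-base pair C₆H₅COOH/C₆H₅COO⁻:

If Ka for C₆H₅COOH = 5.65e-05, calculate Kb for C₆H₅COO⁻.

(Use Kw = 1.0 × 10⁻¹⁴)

For a conjugate pair Ka × Kb = Kw, so Kb = Kw/Ka = 1.0 × 10⁻¹⁴ / 5.65e-05 = 1.77e-10.

K_b = 1.77e-10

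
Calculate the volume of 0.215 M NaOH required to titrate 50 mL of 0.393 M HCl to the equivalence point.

At equivalence: moles acid = moles base. moles HCl = 0.393 × 50/1000 = 0.01965 mol. V_base = moles / 0.215 × 1000 = 91.4 mL.

V_{base} = 91.4 mL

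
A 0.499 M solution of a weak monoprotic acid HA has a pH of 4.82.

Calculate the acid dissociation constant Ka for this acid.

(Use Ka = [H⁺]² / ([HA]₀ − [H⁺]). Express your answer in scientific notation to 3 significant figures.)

[H⁺] = 10^(−pH) = 10^(−4.82) = 1.514e-05 M. For HA ⇌ H⁺ + A⁻, Ka = [H⁺][A⁻]/[HA] = [H⁺]² / ([HA]₀ − [H⁺]) = (1.514e-05)² / (0.499 − 1.514e-05) = 4.59e-10.

K_a = 4.59e-10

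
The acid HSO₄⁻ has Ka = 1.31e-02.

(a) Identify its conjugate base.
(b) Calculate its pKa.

(a) The conjugate base is formed by removing one H⁺ from HSO₄⁻, giving SO₄²⁻. (b) pKa = -log(Ka) = -log(1.31e-02) = 1.88.

Conjugate base: SO₄²⁻; pK_a = 1.88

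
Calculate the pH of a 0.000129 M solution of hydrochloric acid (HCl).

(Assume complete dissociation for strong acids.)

[H⁺] = 0.000129 M for strong acid. pH = -log[H⁺] = -log(0.000129)

pH = 3.89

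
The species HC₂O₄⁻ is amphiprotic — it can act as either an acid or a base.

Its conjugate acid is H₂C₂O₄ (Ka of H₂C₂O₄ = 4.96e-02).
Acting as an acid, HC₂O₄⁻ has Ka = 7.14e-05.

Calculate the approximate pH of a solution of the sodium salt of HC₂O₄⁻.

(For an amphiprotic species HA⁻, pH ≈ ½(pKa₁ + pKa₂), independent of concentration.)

pKa₁ = -log(4.96e-02) = 1.30; pKa₂ = -log(7.14e-05) = 4.15. For an amphiprotic species, pH ≈ ½(pKa₁ + pKa₂) = ½(1.30 + 4.15) = 2.73.

pH = 2.73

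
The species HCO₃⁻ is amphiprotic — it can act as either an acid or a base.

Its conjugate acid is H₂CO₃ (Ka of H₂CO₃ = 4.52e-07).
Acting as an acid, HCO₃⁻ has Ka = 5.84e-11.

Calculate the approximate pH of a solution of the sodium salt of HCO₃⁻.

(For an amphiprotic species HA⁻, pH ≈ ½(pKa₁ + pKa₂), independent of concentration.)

pKa₁ = -log(4.52e-07) = 6.34; pKa₂ = -log(5.84e-11) = 10.23. For an amphiprotic species, pH ≈ ½(pKa₁ + pKa₂) = ½(6.34 + 10.23) = 8.29.

pH = 8.29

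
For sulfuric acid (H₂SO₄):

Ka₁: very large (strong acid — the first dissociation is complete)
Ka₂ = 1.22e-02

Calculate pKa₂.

pKa₂ = -log(Ka₂) = -log(1.22e-02) = 1.91.

pK_{a2} = 1.91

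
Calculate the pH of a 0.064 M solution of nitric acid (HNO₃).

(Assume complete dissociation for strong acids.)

[H⁺] = 0.064 M for strong acid. pH = -log[H⁺] = -log(0.064)

pH = 1.19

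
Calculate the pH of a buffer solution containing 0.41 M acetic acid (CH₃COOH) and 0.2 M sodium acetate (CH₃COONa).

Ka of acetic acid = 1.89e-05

pKa = -log(1.89e-05) = 4.72. pH = pKa + log([A⁻]/[HA]) = 4.72 + log(0.2/0.41)

pH = 4.41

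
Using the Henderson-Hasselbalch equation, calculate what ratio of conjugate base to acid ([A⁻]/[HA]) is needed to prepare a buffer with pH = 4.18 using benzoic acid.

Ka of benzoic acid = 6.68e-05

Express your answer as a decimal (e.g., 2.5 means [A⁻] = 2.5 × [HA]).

pKa = -log(6.68e-05) = 4.1752. pH = pKa + log([A⁻]/[HA]), so log([A⁻]/[HA]) = pH − pKa = 4.18 − 4.1752 = 0.0048. [A⁻]/[HA] = 10^(0.0048) = 1.01

[A⁻]/[HA] = 1.01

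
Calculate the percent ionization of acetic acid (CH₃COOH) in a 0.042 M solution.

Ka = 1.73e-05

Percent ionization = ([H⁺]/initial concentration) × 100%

Using Ka equilibrium: x² + Ka×x - Ka×C = 0. Solving: [H⁺] = 8.4380e-04. Percent = (8.4380e-04/0.042) × 100

Percent ionization = 2.01%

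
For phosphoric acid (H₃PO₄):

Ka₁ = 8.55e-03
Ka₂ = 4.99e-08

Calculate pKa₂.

pKa₂ = -log(Ka₂) = -log(4.99e-08) = 7.30.

pK_{a2} = 7.30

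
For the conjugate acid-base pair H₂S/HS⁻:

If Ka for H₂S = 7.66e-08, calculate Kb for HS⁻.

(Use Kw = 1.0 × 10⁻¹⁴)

For a conjugate pair Ka × Kb = Kw, so Kb = Kw/Ka = 1.0 × 10⁻¹⁴ / 7.66e-08 = 1.31e-07.

K_b = 1.31e-07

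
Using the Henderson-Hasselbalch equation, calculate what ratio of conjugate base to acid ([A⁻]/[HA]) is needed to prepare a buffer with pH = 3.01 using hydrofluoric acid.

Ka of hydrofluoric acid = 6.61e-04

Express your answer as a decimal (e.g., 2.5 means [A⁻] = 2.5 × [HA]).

pKa = -log(6.61e-04) = 3.1798. pH = pKa + log([A⁻]/[HA]), so log([A⁻]/[HA]) = pH − pKa = 3.01 − 3.1798 = -0.1698. [A⁻]/[HA] = 10^(-0.1698) = 0.676

[A⁻]/[HA] = 0.676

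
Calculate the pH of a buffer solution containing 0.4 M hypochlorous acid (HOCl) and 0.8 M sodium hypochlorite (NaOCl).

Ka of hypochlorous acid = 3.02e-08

pKa = -log(3.02e-08) = 7.52. pH = pKa + log([A⁻]/[HA]) = 7.52 + log(0.8/0.4)

pH = 7.82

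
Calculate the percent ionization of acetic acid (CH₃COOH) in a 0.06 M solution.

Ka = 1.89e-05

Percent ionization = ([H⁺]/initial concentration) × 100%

Using Ka equilibrium: x² + Ka×x - Ka×C = 0. Solving: [H⁺] = 1.0555e-03. Percent = (1.0555e-03/0.06) × 100

Percent ionization = 1.76%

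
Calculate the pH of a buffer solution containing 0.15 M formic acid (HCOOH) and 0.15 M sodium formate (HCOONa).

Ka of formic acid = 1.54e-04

pKa = -log(1.54e-04) = 3.81. pH = pKa + log([A⁻]/[HA]) = 3.81 + log(0.15/0.15)

pH = 3.81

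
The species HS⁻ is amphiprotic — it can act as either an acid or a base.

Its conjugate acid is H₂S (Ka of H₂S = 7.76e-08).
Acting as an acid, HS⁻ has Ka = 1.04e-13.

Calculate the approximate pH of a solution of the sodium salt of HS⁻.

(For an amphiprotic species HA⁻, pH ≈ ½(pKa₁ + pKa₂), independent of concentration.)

pKa₁ = -log(7.76e-08) = 7.11; pKa₂ = -log(1.04e-13) = 12.98. For an amphiprotic species, pH ≈ ½(pKa₁ + pKa₂) = ½(7.11 + 12.98) = 10.05.

pH = 10.05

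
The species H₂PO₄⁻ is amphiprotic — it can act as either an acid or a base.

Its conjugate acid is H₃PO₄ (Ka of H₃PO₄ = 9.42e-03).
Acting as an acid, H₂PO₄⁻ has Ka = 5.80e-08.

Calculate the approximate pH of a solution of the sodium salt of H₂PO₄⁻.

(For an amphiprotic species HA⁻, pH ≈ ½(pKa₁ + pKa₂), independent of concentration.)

pKa₁ = -log(9.42e-03) = 2.03; pKa₂ = -log(5.80e-08) = 7.24. For an amphiprotic species, pH ≈ ½(pKa₁ + pKa₂) = ½(2.03 + 7.24) = 4.63.

pH = 4.63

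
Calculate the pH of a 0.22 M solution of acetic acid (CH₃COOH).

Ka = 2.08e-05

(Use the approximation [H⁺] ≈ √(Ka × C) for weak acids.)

[H⁺] = √(Ka × C) = √(2.08e-05 × 0.22) = 2.1392e-03. pH = -log(2.1392e-03)

pH = 2.67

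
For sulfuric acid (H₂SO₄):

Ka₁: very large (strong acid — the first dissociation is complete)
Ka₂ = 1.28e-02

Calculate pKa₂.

pKa₂ = -log(Ka₂) = -log(1.28e-02) = 1.89.

pK_{a2} = 1.89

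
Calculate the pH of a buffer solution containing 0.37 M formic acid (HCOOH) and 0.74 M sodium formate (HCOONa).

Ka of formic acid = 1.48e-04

pKa = -log(1.48e-04) = 3.83. pH = pKa + log([A⁻]/[HA]) = 3.83 + log(0.74/0.37)

pH = 4.13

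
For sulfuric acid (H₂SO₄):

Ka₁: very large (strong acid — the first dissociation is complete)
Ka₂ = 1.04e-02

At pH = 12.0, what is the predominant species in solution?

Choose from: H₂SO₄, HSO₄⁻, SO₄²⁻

The first dissociation is complete, so H₂SO₄ itself is never the predominant species in water; pKa₂ = -log(1.04e-02) = 1.98. For a polyprotic acid the predominant species crosses at each pKa: below pKa_n the protonated form dominates, above it the deprotonated form does. At pH = 12.0, the predominant species is SO₄²⁻.

SO₄²⁻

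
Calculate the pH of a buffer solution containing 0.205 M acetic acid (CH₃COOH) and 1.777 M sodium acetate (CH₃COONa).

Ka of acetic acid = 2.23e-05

pKa = -log(2.23e-05) = 4.65. pH = pKa + log([A⁻]/[HA]) = 4.65 + log(1.777/0.205)

pH = 5.59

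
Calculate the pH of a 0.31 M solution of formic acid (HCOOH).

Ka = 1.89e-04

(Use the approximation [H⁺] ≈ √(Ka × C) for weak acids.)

[H⁺] = √(Ka × C) = √(1.89e-04 × 0.31) = 7.6544e-03. pH = -log(7.6544e-03)

pH = 2.12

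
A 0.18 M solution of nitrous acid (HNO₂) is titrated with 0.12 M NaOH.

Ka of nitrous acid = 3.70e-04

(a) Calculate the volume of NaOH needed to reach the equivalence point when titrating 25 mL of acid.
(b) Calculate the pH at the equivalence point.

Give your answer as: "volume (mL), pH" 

moles acid = 0.18 × 25/1000 = 0.0045 mol; V_base = moles/0.12 × 1000 = 37.5 mL. At equivalence only the conjugate base is present: [A⁻] = 0.0045/0.062 = 7.2000e-02 M. Kb = Kw/Ka = 2.70e-11; [OH⁻] = √(Kb × [A⁻]) = 1.3950e-06; pOH = 5.86; pH = 14 - pOH = 8.14.

V = 37.5 mL, pH = 8.14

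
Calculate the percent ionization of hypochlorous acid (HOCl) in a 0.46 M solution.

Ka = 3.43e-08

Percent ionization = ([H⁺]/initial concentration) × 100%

Using Ka equilibrium: x² + Ka×x - Ka×C = 0. Solving: [H⁺] = 1.2559e-04. Percent = (1.2559e-04/0.46) × 100

Percent ionization = 0.0273%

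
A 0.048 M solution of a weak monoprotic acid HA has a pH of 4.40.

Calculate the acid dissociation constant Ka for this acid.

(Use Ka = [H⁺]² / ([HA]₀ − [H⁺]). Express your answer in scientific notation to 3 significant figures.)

[H⁺] = 10^(−pH) = 10^(−4.40) = 3.981e-05 M. For HA ⇌ H⁺ + A⁻, Ka = [H⁺][A⁻]/[HA] = [H⁺]² / ([HA]₀ − [H⁺]) = (3.981e-05)² / (0.048 − 3.981e-05) = 3.30e-08.

K_a = 3.30e-08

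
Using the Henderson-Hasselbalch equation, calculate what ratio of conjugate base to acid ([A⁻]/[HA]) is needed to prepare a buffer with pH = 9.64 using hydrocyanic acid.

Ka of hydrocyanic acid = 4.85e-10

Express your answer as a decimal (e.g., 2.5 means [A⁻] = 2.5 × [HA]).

pKa = -log(4.85e-10) = 9.3143. pH = pKa + log([A⁻]/[HA]), so log([A⁻]/[HA]) = pH − pKa = 9.64 − 9.3143 = 0.3257. [A⁻]/[HA] = 10^(0.3257) = 2.12

[A⁻]/[HA] = 2.12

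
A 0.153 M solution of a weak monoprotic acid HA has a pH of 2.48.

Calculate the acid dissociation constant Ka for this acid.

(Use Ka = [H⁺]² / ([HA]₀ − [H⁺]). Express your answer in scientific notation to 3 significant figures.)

[H⁺] = 10^(−pH) = 10^(−2.48) = 3.311e-03 M. For HA ⇌ H⁺ + A⁻, Ka = [H⁺][A⁻]/[HA] = [H⁺]² / ([HA]₀ − [H⁺]) = (3.311e-03)² / (0.153 − 3.311e-03) = 7.33e-05.

K_a = 7.33e-05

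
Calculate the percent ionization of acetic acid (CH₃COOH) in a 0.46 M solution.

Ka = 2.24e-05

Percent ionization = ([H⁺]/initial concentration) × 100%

Using Ka equilibrium: x² + Ka×x - Ka×C = 0. Solving: [H⁺] = 3.1988e-03. Percent = (3.1988e-03/0.46) × 100

Percent ionization = 0.695%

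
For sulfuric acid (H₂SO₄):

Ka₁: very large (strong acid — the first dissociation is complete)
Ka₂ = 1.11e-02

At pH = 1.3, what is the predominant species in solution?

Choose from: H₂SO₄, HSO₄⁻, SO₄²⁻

The first dissociation is complete, so H₂SO₄ itself is never the predominant species in water; pKa₂ = -log(1.11e-02) = 1.95. For a polyprotic acid the predominant species crosses at each pKa: below pKa_n the protonated form dominates, above it the deprotonated form does. At pH = 1.3, the predominant species is HSO₄⁻.

HSO₄⁻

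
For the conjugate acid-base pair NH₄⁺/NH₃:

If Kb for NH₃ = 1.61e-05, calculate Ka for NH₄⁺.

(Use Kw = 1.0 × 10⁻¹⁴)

For a conjugate pair Ka × Kb = Kw, so Ka = Kw/Kb = 1.0 × 10⁻¹⁴ / 1.61e-05 = 6.21e-10.

K_a = 6.21e-10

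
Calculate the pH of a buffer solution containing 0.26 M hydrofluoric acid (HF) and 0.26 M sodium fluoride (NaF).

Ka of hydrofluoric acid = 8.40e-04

pKa = -log(8.40e-04) = 3.08. pH = pKa + log([A⁻]/[HA]) = 3.08 + log(0.26/0.26)

pH = 3.08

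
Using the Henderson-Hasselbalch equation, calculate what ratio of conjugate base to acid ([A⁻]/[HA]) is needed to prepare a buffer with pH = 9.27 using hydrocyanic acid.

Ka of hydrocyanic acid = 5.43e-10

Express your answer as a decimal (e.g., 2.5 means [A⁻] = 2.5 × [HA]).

pKa = -log(5.43e-10) = 9.2652. pH = pKa + log([A⁻]/[HA]), so log([A⁻]/[HA]) = pH − pKa = 9.27 − 9.2652 = 0.0048. [A⁻]/[HA] = 10^(0.0048) = 1.01

[A⁻]/[HA] = 1.01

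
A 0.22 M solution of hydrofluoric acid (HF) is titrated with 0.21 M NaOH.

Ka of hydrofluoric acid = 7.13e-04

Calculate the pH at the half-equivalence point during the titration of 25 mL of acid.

At half-equivalence [HA] = [A⁻], so Henderson-Hasselbalch gives pH = pKa = -log(7.13e-04) = 3.15.

pH = pKa = 3.15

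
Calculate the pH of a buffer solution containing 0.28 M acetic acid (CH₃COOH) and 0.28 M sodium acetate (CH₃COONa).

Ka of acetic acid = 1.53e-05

pKa = -log(1.53e-05) = 4.82. pH = pKa + log([A⁻]/[HA]) = 4.82 + log(0.28/0.28)

pH = 4.82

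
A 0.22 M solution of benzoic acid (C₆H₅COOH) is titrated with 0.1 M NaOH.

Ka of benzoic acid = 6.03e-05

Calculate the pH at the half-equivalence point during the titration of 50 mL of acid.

At half-equivalence [HA] = [A⁻], so Henderson-Hasselbalch gives pH = pKa = -log(6.03e-05) = 4.22.

pH = pKa = 4.22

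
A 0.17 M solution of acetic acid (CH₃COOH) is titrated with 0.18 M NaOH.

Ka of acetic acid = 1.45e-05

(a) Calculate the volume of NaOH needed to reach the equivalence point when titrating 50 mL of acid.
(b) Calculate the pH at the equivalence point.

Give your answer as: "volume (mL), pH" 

moles acid = 0.17 × 50/1000 = 0.0085 mol; V_base = moles/0.18 × 1000 = 47.2 mL. At equivalence only the conjugate base is present: [A⁻] = 0.0085/0.097 = 8.7429e-02 M. Kb = Kw/Ka = 6.90e-10; [OH⁻] = √(Kb × [A⁻]) = 7.7650e-06; pOH = 5.11; pH = 14 - pOH = 8.89.

V = 47.2 mL, pH = 8.89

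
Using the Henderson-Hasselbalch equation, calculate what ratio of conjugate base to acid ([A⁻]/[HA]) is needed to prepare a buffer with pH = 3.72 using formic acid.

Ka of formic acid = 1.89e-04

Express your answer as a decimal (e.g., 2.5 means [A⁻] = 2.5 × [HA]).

pKa = -log(1.89e-04) = 3.7235. pH = pKa + log([A⁻]/[HA]), so log([A⁻]/[HA]) = pH − pKa = 3.72 − 3.7235 = -0.0035. [A⁻]/[HA] = 10^(-0.0035) = 0.992

[A⁻]/[HA] = 0.992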